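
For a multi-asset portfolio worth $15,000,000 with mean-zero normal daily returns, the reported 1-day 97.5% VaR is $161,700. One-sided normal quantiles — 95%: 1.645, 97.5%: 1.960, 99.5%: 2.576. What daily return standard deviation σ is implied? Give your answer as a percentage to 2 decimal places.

VaR as a fraction: $161,700 / $15,000,000 = 1.078%.
σ = VaR / z = 1.078% / 1.960 = 0.550%.

0.55%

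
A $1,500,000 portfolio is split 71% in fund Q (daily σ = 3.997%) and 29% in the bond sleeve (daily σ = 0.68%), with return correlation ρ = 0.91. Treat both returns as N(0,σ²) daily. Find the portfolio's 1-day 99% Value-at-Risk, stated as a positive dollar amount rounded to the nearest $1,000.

$105,000

σ_p² = 0.71²·3.997² + 0.29²·0.68² + 2·0.91·0.71·0.29·3.997·0.68 = 9.1109 (%²).
σ_p = √9.1109 = 3.018%.
At 99%, z = 2.326.
VaR = 2.326 × 3.018% = 7.020%; on $1,500,000 that is $105,300.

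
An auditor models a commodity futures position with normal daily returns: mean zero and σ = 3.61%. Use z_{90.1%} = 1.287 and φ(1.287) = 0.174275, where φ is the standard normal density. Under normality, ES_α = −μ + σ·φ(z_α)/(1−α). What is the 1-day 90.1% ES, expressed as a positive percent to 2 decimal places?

6.35%

Tail multiplier: φ(z)/(1−α) = 0.174275 / 0.099 = 1.760.
ES = 3.61% × 1.760 = 6.354%.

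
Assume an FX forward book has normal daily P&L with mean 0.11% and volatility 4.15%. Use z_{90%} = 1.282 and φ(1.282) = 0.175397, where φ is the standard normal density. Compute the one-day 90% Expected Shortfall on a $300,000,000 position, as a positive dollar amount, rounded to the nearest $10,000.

Tail multiplier: φ(z)/(1−α) = 0.175397 / 0.1 = 1.754.
ES = −(0.11%) + 4.15% × 1.754 = 7.169%.
On $300,000,000: 0.07169 × $300,000,000 = $21,507,000.

$21,510,000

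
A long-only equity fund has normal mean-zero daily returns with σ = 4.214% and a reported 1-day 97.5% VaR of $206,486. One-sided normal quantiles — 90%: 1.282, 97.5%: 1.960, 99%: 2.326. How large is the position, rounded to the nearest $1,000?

VaR as a fraction of value: z·σ = 1.960 × 4.214% = 8.25944%.
Position = $206,486 / 0.0825944 = $2,500,000.

$2,500,000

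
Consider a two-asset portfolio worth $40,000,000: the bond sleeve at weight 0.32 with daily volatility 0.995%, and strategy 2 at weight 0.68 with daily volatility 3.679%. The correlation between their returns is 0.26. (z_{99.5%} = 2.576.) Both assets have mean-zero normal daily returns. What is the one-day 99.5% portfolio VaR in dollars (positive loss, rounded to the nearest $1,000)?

σ_p² = 0.32²·0.995² + 0.68²·3.679² + 2·0.26·0.32·0.68·0.995·3.679 = 6.7742 (%²).
σ_p = √6.7742 = 2.603%.
VaR = 2.576 × 2.603% = 6.705%; on $40,000,000 that is $2,682,000.

$2,682,000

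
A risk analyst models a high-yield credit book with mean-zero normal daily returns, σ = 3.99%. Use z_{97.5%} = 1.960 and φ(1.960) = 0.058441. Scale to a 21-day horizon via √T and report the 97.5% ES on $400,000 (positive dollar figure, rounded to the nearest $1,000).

σ_{21d} = 3.99% × √21 = 18.284%.
ES multiplier = φ(z)/(1−α) = 0.058441/0.025 = 2.338.
ES = 18.284% × 2.338 = 42.748%; on $400,000: $170,992.

$171,000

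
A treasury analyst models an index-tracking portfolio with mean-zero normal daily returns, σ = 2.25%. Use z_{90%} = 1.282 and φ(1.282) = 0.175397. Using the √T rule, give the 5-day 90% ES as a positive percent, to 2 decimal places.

8.82%

σ_{5d} = 2.25% × √5 = 5.031%.
ES multiplier = φ(z)/(1−α) = 0.175397/0.1 = 1.754.
ES = 5.031% × 1.754 = 8.824%.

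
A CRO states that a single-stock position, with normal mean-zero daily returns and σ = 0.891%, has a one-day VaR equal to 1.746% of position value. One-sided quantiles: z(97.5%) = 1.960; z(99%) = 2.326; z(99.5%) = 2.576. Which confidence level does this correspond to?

Implied z = VaR/σ = 1.746 / 0.891 = 1.960.
This matches z(97.5%) = 1.960.

97.5%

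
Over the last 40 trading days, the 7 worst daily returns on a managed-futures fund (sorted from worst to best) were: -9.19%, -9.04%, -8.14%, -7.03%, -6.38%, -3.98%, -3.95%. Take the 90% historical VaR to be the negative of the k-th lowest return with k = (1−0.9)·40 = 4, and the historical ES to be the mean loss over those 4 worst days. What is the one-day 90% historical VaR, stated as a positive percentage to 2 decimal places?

k = 4; the 4th lowest return is -7.03%, so VaR = 7.03%.

7.03%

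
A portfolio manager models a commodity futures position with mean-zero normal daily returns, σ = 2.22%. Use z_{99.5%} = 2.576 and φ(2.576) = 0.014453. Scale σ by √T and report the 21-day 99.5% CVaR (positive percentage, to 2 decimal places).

σ_{21d} = 2.22% × √21 = 10.173%.
ES multiplier = φ(z)/(1−α) = 0.014453/0.005 = 2.891.
ES = 10.173% × 2.891 = 29.410%.

29.41%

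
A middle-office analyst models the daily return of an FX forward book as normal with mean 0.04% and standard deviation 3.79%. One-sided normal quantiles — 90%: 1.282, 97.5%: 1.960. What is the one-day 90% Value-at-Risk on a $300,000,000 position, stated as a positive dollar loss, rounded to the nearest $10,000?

VaR = −μ + z·σ = −(0.04%) + 1.282 × 3.79% = 4.819%.
On $300,000,000: 0.04819 × $300,000,000 = $14,457,000.

$14,460,000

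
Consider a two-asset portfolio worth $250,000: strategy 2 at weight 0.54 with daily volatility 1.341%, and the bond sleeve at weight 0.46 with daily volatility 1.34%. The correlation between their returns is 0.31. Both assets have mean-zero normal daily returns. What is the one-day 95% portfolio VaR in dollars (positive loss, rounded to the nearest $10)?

σ_p² = 0.54²·1.341² + 0.46²·1.34² + 2·0.31·0.54·0.46·1.341·1.34 = 1.1811 (%²).
σ_p = √1.1811 = 1.087%.
At 95%, z = 1.645.
VaR = 1.645 × 1.087% = 1.788%; on $250,000 that is $4,470.

$4,470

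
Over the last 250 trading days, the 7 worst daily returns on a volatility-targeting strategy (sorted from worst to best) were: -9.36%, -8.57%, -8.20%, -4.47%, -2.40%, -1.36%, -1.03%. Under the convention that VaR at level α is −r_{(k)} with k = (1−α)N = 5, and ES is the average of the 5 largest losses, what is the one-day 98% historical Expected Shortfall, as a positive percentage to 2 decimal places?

6.60%

The 5 worst returns sum to -33.00%.
ES = −(-33.00%) / 5 = 6.6% ≈ 6.60%.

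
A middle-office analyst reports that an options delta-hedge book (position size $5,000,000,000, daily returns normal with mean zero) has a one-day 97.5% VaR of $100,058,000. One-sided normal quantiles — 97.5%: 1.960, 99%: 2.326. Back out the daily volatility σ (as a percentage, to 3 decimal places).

VaR as a fraction: $100,058,000 / $5,000,000,000 = 2.001%.
σ = VaR / z = 2.001% / 1.960 = 1.021%.

1.021%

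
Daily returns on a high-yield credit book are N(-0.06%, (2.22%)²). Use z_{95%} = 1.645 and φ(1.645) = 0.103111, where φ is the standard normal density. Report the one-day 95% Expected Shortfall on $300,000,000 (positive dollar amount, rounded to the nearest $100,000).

Tail multiplier: φ(z)/(1−α) = 0.103111 / 0.05 = 2.062.
ES = −(-0.06%) + 2.22% × 2.062 = 4.638%.
On $300,000,000: 0.04638 × $300,000,000 = $13,914,000.

$13,900,000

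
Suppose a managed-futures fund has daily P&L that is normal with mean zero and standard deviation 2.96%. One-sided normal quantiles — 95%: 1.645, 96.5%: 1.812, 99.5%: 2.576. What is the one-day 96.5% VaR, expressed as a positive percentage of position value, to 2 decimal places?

5.36%

VaR = z·σ = 1.812 × 2.96% = 5.364%.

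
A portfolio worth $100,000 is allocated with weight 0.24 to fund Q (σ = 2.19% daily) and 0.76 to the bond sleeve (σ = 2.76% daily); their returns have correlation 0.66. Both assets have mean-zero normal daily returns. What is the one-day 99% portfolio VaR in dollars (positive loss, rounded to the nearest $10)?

$5,760

σ_p² = 0.24²·2.19² + 0.76²·2.76² + 2·0.66·0.24·0.76·2.19·2.76 = 6.1315 (%²).
σ_p = √6.1315 = 2.476%.
At 99%, z = 2.326.
VaR = 2.326 × 2.476% = 5.759%; on $100,000 that is $5,759.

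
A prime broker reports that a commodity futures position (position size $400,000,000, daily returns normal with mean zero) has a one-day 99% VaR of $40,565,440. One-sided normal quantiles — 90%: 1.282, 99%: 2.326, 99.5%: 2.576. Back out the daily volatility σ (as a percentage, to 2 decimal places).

4.36%

VaR as a fraction: $40,565,440 / $400,000,000 = 10.141%.
σ = VaR / z = 10.141% / 2.326 = 4.360%.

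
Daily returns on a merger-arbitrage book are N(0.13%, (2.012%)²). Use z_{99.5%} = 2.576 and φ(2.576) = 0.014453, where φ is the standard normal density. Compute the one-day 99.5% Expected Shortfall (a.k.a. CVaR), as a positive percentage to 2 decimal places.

5.69%

Tail multiplier: φ(z)/(1−α) = 0.014453 / 0.005 = 2.891.
ES = −(0.13%) + 2.012% × 2.891 = 5.687%.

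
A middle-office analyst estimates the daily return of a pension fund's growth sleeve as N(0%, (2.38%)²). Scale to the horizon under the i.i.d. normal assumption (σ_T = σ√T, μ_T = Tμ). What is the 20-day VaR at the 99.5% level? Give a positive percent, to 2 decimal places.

At 99.5%, z = 2.576.
σ_{20d} = 2.38% × √20 = 10.644%.
VaR = 2.576 × 10.644% = 27.419%.

27.42%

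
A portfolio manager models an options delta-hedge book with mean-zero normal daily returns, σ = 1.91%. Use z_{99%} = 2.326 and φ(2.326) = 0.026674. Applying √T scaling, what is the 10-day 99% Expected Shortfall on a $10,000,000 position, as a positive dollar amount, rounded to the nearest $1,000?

σ_{10d} = 1.91% × √10 = 6.040%.
ES multiplier = φ(z)/(1−α) = 0.026674/0.01 = 2.667.
ES = 6.040% × 2.667 = 16.109%; on $10,000,000: $1,610,900.

$1,611,000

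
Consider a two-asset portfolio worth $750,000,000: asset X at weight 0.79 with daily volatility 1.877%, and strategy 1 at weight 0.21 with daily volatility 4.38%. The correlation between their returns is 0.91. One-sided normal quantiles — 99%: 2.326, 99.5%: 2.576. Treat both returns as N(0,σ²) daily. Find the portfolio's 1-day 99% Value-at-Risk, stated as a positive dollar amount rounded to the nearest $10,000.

σ_p² = 0.79²·1.877² + 0.21²·4.38² + 2·0.91·0.79·0.21·1.877·4.38 = 5.5271 (%²).
σ_p = √5.5271 = 2.351%.
VaR = 2.326 × 2.351% = 5.468%; on $750,000,000 that is $41,010,000.

$41,010,000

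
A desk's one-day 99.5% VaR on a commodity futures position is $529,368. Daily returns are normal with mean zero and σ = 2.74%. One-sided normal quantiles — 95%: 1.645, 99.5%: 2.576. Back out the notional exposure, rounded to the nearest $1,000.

VaR as a fraction of value: z·σ = 2.576 × 2.74% = 7.05824%.
Position = $529,368 / 0.0705824 = $7,500,000.

$7,500,000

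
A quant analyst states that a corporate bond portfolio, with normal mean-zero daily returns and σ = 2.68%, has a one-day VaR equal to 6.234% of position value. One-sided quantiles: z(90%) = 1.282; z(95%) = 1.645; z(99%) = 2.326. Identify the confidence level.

Implied z = VaR/σ = 6.234 / 2.68 = 2.326.
This matches z(99%) = 2.326.

99%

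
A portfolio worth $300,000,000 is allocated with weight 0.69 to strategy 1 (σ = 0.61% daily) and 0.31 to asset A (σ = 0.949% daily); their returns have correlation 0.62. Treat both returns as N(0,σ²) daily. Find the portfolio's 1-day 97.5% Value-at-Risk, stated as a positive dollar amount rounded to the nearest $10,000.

$3,800,000

σ_p² = 0.69²·0.61² + 0.31²·0.949² + 2·0.62·0.69·0.31·0.61·0.949 = 0.4172 (%²).
σ_p = √0.4172 = 0.646%.
At 97.5%, z = 1.960.
VaR = 1.960 × 0.646% = 1.266%; on $300,000,000 that is $3,798,000.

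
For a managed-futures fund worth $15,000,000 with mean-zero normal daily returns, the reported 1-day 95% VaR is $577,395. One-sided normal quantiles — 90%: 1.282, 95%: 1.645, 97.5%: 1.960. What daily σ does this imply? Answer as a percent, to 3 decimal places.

2.340%

VaR as a fraction: $577,395 / $15,000,000 = 3.849%.
σ = VaR / z = 3.849% / 1.645 = 2.340%.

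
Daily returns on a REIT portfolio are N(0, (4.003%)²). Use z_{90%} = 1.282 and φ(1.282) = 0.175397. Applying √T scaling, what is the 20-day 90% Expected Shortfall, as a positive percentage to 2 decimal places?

31.40%

σ_{20d} = 4.003% × √20 = 17.902%.
ES multiplier = φ(z)/(1−α) = 0.175397/0.1 = 1.754.
ES = 17.902% × 1.754 = 31.400%.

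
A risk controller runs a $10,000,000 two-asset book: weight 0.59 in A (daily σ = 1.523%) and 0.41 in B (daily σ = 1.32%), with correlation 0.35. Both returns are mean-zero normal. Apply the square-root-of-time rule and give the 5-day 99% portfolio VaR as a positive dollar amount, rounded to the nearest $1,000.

σ_p = √(0.59²·1.523² + 0.41²·1.32² + 2·0.35·0.59·0.41·1.523·1.32) = 1.200%.
σ_{5d} = 1.200% × √5 = 2.683%.
z(99%) = 2.326.
VaR = 2.326 × 2.683% = 6.241%; on $10,000,000 that is $624,100.

$624,000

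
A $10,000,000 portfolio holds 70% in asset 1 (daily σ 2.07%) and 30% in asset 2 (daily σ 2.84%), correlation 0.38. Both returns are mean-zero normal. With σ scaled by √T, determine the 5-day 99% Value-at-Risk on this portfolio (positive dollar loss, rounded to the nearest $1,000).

$1,009,000

σ_p = √(0.7²·2.07² + 0.3²·2.84² + 2·0.38·0.7·0.3·2.07·2.84) = 1.940%.
σ_{5d} = 1.940% × √5 = 4.338%.
z(99%) = 2.326.
VaR = 2.326 × 4.338% = 10.090%; on $10,000,000 that is $1,009,000.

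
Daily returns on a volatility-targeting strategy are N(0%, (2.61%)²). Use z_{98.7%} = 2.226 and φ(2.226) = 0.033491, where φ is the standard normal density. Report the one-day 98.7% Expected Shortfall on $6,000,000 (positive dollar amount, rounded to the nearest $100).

Tail multiplier: φ(z)/(1−α) = 0.033491 / 0.013 = 2.576.
ES = 2.61% × 2.576 = 6.723%.
On $6,000,000: 0.06723 × $6,000,000 = $403,380.

$403,400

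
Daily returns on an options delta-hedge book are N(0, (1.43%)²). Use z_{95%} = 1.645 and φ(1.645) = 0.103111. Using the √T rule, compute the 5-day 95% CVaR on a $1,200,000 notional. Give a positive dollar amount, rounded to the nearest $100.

σ_{5d} = 1.43% × √5 = 3.198%.
ES multiplier = φ(z)/(1−α) = 0.103111/0.05 = 2.062.
ES = 3.198% × 2.062 = 6.594%; on $1,200,000: $79,128.

$79,100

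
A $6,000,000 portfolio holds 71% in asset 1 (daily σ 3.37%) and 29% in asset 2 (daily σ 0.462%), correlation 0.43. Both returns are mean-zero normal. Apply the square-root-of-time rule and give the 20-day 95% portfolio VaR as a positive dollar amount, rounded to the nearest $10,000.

σ_p = √(0.71²·3.37² + 0.29²·0.462² + 2·0.43·0.71·0.29·3.37·0.462) = 2.453%.
σ_{20d} = 2.453% × √20 = 10.970%.
z(95%) = 1.645.
VaR = 1.645 × 10.970% = 18.046%; on $6,000,000 that is $1,082,760.

$1,080,000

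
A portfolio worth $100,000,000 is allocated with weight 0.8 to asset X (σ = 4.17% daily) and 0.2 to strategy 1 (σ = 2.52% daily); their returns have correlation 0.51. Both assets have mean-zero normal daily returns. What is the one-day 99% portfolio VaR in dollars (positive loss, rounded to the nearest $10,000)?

$8,420,000

σ_p² = 0.8²·4.17² + 0.2²·2.52² + 2·0.51·0.8·0.2·4.17·2.52 = 13.0979 (%²).
σ_p = √13.0979 = 3.619%.
At 99%, z = 2.326.
VaR = 2.326 × 3.619% = 8.418%; on $100,000,000 that is $8,418,000.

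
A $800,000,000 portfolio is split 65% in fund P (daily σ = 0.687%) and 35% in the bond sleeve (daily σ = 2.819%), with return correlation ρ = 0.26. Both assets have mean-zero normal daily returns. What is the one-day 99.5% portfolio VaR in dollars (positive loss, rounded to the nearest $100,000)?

$24,400,000

σ_p² = 0.65²·0.687² + 0.35²·2.819² + 2·0.26·0.65·0.35·0.687·2.819 = 1.4020 (%²).
σ_p = √1.4020 = 1.184%.
At 99.5%, z = 2.576.
VaR = 2.576 × 1.184% = 3.050%; on $800,000,000 that is $24,400,000.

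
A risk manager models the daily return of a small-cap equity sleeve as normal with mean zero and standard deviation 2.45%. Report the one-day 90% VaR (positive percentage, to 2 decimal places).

At 90% one-sided, z = 1.282.
VaR = z·σ = 1.282 × 2.45% = 3.141%.

3.14%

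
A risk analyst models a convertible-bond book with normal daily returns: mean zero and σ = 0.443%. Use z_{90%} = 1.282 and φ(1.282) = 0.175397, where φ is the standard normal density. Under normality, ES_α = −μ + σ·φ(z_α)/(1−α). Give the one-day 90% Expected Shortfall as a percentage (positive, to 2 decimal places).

0.78%

Tail multiplier: φ(z)/(1−α) = 0.175397 / 0.1 = 1.754.
ES = 0.443% × 1.754 = 0.777%.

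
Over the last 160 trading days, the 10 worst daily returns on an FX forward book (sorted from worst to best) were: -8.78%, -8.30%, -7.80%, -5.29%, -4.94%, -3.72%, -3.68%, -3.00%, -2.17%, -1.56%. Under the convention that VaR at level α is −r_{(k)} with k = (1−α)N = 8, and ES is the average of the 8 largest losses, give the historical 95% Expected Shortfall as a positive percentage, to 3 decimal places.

5.689%

The 8 worst returns sum to -45.51%.
ES = −(-45.51%) / 8 = 5.68875% ≈ 5.689%.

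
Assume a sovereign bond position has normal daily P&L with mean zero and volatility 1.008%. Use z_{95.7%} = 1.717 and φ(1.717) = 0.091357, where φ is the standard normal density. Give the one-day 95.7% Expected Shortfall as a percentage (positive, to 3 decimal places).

Tail multiplier: φ(z)/(1−α) = 0.091357 / 0.043 = 2.125.
ES = 1.008% × 2.125 = 2.142%.

2.142%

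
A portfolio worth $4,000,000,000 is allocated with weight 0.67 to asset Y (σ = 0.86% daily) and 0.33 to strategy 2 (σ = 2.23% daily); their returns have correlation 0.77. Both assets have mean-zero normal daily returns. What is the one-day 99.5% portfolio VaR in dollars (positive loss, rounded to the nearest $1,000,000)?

$127,000,000

σ_p² = 0.67²·0.86² + 0.33²·2.23² + 2·0.77·0.67·0.33·0.86·2.23 = 1.5266 (%²).
σ_p = √1.5266 = 1.236%.
At 99.5%, z = 2.576.
VaR = 2.576 × 1.236% = 3.184%; on $4,000,000,000 that is $127,360,000.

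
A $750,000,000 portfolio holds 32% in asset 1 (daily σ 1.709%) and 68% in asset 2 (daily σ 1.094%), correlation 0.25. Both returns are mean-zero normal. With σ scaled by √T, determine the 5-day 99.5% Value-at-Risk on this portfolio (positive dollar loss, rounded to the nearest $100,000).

$44,400,000

σ_p = √(0.32²·1.709² + 0.68²·1.094² + 2·0.25·0.32·0.68·1.709·1.094) = 1.028%.
σ_{5d} = 1.028% × √5 = 2.299%.
z(99.5%) = 2.576.
VaR = 2.576 × 2.299% = 5.922%; on $750,000,000 that is $44,415,000.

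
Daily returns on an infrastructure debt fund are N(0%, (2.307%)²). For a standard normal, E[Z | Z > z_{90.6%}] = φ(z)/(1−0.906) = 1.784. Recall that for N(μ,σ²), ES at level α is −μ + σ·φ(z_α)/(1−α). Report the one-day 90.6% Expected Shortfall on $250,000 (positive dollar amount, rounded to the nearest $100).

ES = 2.307% × 1.784 = 4.116%.
On $250,000: 0.04116 × $250,000 = $10,290.

$10,300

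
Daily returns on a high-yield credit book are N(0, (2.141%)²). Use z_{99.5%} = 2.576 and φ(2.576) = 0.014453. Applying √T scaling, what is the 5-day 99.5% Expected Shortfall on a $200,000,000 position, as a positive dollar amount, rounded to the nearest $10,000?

$27,680,000

σ_{5d} = 2.141% × √5 = 4.787%.
ES multiplier = φ(z)/(1−α) = 0.014453/0.005 = 2.891.
ES = 4.787% × 2.891 = 13.839%; on $200,000,000: $27,678,000.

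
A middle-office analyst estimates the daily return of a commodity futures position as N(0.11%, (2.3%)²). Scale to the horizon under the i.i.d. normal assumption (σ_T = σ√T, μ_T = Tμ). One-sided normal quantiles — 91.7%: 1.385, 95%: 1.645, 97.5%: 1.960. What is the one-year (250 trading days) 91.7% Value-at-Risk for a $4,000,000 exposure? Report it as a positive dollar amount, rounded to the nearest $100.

σ_{250d} = 2.3% × √250 = 36.366%; μ_{250d} = 250 × 0.11% = 27.500%.
VaR = −(27.500%) + 1.385 × 36.366% = 22.867%.
On $4,000,000: 0.22867 × $4,000,000 = $914,680.

$914,700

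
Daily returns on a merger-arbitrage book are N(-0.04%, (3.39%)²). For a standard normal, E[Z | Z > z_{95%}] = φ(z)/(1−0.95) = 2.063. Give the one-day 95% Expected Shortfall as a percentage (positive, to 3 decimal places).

7.034%

ES = −(-0.04%) + 3.39% × 2.063 = 7.034%.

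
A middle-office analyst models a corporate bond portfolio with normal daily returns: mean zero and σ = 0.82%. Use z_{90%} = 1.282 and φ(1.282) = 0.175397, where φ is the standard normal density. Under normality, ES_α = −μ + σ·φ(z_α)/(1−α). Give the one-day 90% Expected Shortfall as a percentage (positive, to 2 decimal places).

Tail multiplier: φ(z)/(1−α) = 0.175397 / 0.1 = 1.754.
ES = 0.82% × 1.754 = 1.438%.

1.44%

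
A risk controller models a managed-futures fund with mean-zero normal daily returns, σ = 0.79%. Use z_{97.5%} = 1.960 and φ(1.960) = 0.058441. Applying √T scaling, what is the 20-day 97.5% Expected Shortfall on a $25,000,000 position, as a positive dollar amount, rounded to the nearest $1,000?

σ_{20d} = 0.79% × √20 = 3.533%.
ES multiplier = φ(z)/(1−α) = 0.058441/0.025 = 2.338.
ES = 3.533% × 2.338 = 8.260%; on $25,000,000: $2,065,000.

$2,065,000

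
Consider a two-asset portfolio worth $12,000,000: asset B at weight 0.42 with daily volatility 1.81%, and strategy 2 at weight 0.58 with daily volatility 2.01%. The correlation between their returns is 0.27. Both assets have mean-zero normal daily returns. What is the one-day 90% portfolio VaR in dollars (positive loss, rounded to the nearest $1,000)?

σ_p² = 0.42²·1.81² + 0.58²·2.01² + 2·0.27·0.42·0.58·1.81·2.01 = 2.4156 (%²).
σ_p = √2.4156 = 1.554%.
At 90%, z = 1.282.
VaR = 1.282 × 1.554% = 1.992%; on $12,000,000 that is $239,040.

$239,000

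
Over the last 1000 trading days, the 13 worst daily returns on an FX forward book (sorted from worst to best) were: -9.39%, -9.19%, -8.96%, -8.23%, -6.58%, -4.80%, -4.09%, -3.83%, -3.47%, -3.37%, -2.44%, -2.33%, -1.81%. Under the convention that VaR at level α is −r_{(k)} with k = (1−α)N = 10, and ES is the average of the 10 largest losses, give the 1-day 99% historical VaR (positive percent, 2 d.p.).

k = 10; the 10th lowest return is -3.37%, so VaR = 3.37%.

3.37%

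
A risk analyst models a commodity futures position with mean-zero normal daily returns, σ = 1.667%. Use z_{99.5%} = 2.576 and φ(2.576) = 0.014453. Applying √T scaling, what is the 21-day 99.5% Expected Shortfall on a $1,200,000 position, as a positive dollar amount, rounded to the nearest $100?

$265,000

σ_{21d} = 1.667% × √21 = 7.639%.
ES multiplier = φ(z)/(1−α) = 0.014453/0.005 = 2.891.
ES = 7.639% × 2.891 = 22.084%; on $1,200,000: $265,008.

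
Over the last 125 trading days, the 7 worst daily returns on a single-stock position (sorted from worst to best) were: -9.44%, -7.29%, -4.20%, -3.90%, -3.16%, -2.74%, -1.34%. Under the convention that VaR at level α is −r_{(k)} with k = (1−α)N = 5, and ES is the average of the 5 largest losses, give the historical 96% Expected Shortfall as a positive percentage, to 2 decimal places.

5.60%

The 5 worst returns sum to -27.99%.
ES = −(-27.99%) / 5 = 5.598% ≈ 5.60%.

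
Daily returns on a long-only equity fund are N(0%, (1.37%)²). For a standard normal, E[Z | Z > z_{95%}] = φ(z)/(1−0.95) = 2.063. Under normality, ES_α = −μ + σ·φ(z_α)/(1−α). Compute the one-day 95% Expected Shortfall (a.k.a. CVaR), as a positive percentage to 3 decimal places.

ES = 1.37% × 2.063 = 2.826%.

2.826%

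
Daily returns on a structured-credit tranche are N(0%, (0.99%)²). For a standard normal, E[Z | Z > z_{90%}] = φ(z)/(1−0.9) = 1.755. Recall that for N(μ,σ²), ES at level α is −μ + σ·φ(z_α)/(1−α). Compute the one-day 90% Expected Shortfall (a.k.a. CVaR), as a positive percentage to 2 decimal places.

1.74%

ES = 0.99% × 1.755 = 1.737%.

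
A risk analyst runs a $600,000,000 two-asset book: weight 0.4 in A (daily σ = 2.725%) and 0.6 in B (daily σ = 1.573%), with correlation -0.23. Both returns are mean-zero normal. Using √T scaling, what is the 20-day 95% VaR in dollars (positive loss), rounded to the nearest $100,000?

$55,900,000

σ_p = √(0.4²·2.725² + 0.6²·1.573² + 2·-0.23·0.4·0.6·2.725·1.573) = 1.267%.
σ_{20d} = 1.267% × √20 = 5.666%.
z(95%) = 1.645.
VaR = 1.645 × 5.666% = 9.321%; on $600,000,000 that is $55,926,000.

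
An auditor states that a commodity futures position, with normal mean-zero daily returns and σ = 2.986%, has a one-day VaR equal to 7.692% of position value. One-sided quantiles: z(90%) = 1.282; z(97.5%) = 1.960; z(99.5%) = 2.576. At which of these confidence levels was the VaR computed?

99.5%

Implied z = VaR/σ = 7.692 / 2.986 = 2.576.
This matches z(99.5%) = 2.576.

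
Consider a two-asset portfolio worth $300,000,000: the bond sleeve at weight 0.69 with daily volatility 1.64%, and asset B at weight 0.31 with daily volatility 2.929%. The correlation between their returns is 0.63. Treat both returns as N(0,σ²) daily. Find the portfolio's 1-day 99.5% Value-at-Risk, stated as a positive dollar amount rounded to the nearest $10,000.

$14,250,000

σ_p² = 0.69²·1.64² + 0.31²·2.929² + 2·0.63·0.69·0.31·1.64·2.929 = 3.3996 (%²).
σ_p = √3.3996 = 1.844%.
At 99.5%, z = 2.576.
VaR = 2.576 × 1.844% = 4.750%; on $300,000,000 that is $14,250,000.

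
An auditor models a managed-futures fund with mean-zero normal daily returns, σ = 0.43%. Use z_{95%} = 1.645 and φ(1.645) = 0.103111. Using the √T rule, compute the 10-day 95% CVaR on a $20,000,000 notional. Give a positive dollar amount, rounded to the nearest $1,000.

σ_{10d} = 0.43% × √10 = 1.360%.
ES multiplier = φ(z)/(1−α) = 0.103111/0.05 = 2.062.
ES = 1.360% × 2.062 = 2.804%; on $20,000,000: $560,800.

$561,000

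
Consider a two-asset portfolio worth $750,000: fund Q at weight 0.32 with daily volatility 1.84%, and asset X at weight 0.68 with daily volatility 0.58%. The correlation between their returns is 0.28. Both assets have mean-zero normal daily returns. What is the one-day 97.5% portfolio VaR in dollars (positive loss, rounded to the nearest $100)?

σ_p² = 0.32²·1.84² + 0.68²·0.58² + 2·0.28·0.32·0.68·1.84·0.58 = 0.6323 (%²).
σ_p = √0.6323 = 0.795%.
At 97.5%, z = 1.960.
VaR = 1.960 × 0.795% = 1.558%; on $750,000 that is $11,685.

$11,700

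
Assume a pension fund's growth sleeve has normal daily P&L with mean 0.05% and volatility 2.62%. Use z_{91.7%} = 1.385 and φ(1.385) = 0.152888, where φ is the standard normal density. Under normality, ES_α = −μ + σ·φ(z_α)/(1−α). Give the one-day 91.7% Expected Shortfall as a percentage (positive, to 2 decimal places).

Tail multiplier: φ(z)/(1−α) = 0.152888 / 0.083 = 1.842.
ES = −(0.05%) + 2.62% × 1.842 = 4.776%.

4.78%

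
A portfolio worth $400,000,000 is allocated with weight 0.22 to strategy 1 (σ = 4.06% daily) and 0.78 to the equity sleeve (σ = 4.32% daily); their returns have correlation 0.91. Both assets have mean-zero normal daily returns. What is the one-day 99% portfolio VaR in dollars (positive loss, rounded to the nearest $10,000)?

σ_p² = 0.22²·4.06² + 0.78²·4.32² + 2·0.91·0.22·0.78·4.06·4.32 = 17.6297 (%²).
σ_p = √17.6297 = 4.199%.
At 99%, z = 2.326.
VaR = 2.326 × 4.199% = 9.767%; on $400,000,000 that is $39,068,000.

$39,070,000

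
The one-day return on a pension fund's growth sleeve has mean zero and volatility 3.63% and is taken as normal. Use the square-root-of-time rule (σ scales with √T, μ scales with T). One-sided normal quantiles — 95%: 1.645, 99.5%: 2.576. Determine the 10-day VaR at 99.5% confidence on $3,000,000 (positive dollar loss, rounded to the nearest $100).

$887,100

σ_{10d} = 3.63% × √10 = 11.479%.
VaR = 2.576 × 11.479% = 29.570%.
On $3,000,000: 0.29570 × $3,000,000 = $887,100.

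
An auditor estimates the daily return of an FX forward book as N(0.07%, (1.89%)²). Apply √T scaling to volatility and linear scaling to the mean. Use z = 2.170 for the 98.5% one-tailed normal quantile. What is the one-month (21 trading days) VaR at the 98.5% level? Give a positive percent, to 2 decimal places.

σ_{21d} = 1.89% × √21 = 8.661%; μ_{21d} = 21 × 0.07% = 1.470%.
VaR = −(1.470%) + 2.170 × 8.661% = 17.324%.

17.32%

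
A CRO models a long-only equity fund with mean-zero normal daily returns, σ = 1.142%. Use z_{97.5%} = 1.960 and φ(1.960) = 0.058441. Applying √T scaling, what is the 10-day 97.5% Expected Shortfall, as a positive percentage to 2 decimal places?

σ_{10d} = 1.142% × √10 = 3.611%.
ES multiplier = φ(z)/(1−α) = 0.058441/0.025 = 2.338.
ES = 3.611% × 2.338 = 8.443%.

8.44%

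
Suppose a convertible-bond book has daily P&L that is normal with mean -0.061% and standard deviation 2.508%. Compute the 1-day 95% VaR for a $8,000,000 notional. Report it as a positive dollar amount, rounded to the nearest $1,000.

At 95% one-sided, z = 1.645.
VaR = −μ + z·σ = −(-0.061%) + 1.645 × 2.508% = 4.187%.
On $8,000,000: 0.04187 × $8,000,000 = $334,960.

$335,000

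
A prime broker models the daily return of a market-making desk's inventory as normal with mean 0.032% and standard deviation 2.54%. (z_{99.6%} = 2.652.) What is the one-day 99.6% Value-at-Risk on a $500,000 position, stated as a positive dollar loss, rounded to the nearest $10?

VaR = −μ + z·σ = −(0.032%) + 2.652 × 2.54% = 6.704%.
On $500,000: 0.06704 × $500,000 = $33,520.

$33,520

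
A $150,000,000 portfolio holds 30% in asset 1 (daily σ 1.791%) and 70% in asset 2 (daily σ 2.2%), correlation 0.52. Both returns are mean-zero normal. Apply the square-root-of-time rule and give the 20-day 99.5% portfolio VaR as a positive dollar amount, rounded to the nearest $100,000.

$32,400,000

σ_p = √(0.3²·1.791² + 0.7²·2.2² + 2·0.52·0.3·0.7·1.791·2.2) = 1.876%.
σ_{20d} = 1.876% × √20 = 8.390%.
z(99.5%) = 2.576.
VaR = 2.576 × 8.390% = 21.613%; on $150,000,000 that is $32,419,500.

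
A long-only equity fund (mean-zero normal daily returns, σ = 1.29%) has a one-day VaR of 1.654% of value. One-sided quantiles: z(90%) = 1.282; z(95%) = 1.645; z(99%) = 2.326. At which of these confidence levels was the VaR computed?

90%

Implied z = VaR/σ = 1.654 / 1.29 = 1.282.
This matches z(90%) = 1.282.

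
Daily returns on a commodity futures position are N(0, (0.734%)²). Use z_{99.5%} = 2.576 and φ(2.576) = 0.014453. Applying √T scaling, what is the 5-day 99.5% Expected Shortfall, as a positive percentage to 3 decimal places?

4.744%

σ_{5d} = 0.734% × √5 = 1.641%.
ES multiplier = φ(z)/(1−α) = 0.014453/0.005 = 2.891.
ES = 1.641% × 2.891 = 4.744%.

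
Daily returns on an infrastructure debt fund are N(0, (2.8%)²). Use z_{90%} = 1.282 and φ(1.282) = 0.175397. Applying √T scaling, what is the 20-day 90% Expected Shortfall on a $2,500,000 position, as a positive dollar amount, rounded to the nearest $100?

σ_{20d} = 2.8% × √20 = 12.522%.
ES multiplier = φ(z)/(1−α) = 0.175397/0.1 = 1.754.
ES = 12.522% × 1.754 = 21.964%; on $2,500,000: $549,100.

$549,100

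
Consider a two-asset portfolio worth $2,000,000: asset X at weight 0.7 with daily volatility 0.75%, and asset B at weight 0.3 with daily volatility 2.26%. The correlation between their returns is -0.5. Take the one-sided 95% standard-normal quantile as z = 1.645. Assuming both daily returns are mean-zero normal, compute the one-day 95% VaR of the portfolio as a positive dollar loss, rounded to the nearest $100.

σ_p² = 0.7²·0.75² + 0.3²·2.26² + 2·-0.5·0.7·0.3·0.75·2.26 = 0.3794 (%²).
σ_p = √0.3794 = 0.616%.
VaR = 1.645 × 0.616% = 1.013%; on $2,000,000 that is $20,260.

$20,300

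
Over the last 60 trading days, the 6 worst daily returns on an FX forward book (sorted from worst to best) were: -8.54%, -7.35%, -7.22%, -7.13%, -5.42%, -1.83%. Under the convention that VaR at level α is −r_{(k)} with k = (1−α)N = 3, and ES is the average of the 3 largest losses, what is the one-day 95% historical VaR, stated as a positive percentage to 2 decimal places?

k = 3; the 3rd lowest return is -7.22%, so VaR = 7.22%.

7.22%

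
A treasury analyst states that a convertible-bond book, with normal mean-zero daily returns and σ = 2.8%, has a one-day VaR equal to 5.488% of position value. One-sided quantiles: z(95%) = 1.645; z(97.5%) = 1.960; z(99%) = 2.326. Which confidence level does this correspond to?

97.5%

Implied z = VaR/σ = 5.488 / 2.8 = 1.960.
This matches z(97.5%) = 1.960.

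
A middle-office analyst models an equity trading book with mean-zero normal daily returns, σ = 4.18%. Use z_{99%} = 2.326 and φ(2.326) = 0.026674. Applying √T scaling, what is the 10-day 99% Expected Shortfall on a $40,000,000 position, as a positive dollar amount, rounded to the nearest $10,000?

$14,100,000

σ_{10d} = 4.18% × √10 = 13.218%.
ES multiplier = φ(z)/(1−α) = 0.026674/0.01 = 2.667.
ES = 13.218% × 2.667 = 35.252%; on $40,000,000: $14,100,800.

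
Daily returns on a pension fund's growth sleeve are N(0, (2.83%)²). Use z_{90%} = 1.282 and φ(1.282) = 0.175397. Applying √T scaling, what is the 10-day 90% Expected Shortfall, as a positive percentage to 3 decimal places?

σ_{10d} = 2.83% × √10 = 8.949%.
ES multiplier = φ(z)/(1−α) = 0.175397/0.1 = 1.754.
ES = 8.949% × 1.754 = 15.697%.

15.697%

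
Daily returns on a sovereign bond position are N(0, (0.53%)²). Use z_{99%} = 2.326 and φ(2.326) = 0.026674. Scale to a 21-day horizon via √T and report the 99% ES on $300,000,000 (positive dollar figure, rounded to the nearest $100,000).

$19,400,000

σ_{21d} = 0.53% × √21 = 2.429%.
ES multiplier = φ(z)/(1−α) = 0.026674/0.01 = 2.667.
ES = 2.429% × 2.667 = 6.478%; on $300,000,000: $19,434,000.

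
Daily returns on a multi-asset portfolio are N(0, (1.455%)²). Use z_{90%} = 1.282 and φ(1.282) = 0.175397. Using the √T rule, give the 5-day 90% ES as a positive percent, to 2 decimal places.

5.71%

σ_{5d} = 1.455% × √5 = 3.253%.
ES multiplier = φ(z)/(1−α) = 0.175397/0.1 = 1.754.
ES = 3.253% × 1.754 = 5.706%.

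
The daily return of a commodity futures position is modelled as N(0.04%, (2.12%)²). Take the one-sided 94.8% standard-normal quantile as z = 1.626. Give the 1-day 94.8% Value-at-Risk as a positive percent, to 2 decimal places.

3.41%

VaR = −μ + z·σ = −(0.04%) + 1.626 × 2.12% = 3.407%.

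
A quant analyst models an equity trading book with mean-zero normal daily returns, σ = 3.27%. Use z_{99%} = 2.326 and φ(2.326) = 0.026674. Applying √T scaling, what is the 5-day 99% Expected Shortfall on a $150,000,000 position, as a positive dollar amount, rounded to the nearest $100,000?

σ_{5d} = 3.27% × √5 = 7.312%.
ES multiplier = φ(z)/(1−α) = 0.026674/0.01 = 2.667.
ES = 7.312% × 2.667 = 19.501%; on $150,000,000: $29,251,500.

$29,300,000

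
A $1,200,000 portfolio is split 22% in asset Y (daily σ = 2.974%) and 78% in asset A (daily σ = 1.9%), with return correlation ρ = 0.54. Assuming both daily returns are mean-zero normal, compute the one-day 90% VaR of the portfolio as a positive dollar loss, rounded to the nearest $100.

$29,500

σ_p² = 0.22²·2.974² + 0.78²·1.9² + 2·0.54·0.22·0.78·2.974·1.9 = 3.6716 (%²).
σ_p = √3.6716 = 1.916%.
At 90%, z = 1.282.
VaR = 1.282 × 1.916% = 2.456%; on $1,200,000 that is $29,472.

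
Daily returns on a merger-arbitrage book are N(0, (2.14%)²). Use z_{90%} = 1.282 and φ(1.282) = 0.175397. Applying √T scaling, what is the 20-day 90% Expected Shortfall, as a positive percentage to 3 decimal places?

16.786%

σ_{20d} = 2.14% × √20 = 9.570%.
ES multiplier = φ(z)/(1−α) = 0.175397/0.1 = 1.754.
ES = 9.570% × 1.754 = 16.786%.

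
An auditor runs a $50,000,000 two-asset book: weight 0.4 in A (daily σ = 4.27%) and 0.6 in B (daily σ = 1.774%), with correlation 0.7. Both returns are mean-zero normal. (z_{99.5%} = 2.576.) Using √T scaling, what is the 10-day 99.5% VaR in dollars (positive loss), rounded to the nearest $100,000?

$10,500,000

σ_p = √(0.4²·4.27² + 0.6²·1.774² + 2·0.7·0.4·0.6·4.27·1.774) = 2.568%.
σ_{10d} = 2.568% × √10 = 8.121%.
VaR = 2.576 × 8.121% = 20.920%; on $50,000,000 that is $10,460,000.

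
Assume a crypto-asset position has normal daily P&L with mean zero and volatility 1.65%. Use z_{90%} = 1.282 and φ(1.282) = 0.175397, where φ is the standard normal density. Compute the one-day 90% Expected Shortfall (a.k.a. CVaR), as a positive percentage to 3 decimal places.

2.894%

Tail multiplier: φ(z)/(1−α) = 0.175397 / 0.1 = 1.754.
ES = 1.65% × 1.754 = 2.894%.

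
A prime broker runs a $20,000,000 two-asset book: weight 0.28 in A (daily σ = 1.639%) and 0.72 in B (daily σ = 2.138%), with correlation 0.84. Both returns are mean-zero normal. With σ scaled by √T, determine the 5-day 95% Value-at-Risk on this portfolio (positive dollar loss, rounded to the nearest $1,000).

σ_p = √(0.28²·1.639² + 0.72²·2.138² + 2·0.84·0.28·0.72·1.639·2.138) = 1.941%.
σ_{5d} = 1.941% × √5 = 4.340%.
z(95%) = 1.645.
VaR = 1.645 × 4.340% = 7.139%; on $20,000,000 that is $1,427,800.

$1,428,000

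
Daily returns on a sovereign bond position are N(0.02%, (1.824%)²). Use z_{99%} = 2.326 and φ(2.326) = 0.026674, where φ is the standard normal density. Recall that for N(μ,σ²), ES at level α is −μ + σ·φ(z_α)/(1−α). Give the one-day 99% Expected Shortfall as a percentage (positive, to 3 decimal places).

Tail multiplier: φ(z)/(1−α) = 0.026674 / 0.01 = 2.667.
ES = −(0.02%) + 1.824% × 2.667 = 4.845%.

4.845%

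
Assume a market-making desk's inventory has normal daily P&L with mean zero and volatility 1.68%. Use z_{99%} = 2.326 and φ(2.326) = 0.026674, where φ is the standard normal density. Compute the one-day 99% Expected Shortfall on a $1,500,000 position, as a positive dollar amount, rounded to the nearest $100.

Tail multiplier: φ(z)/(1−α) = 0.026674 / 0.01 = 2.667.
ES = 1.68% × 2.667 = 4.481%.
On $1,500,000: 0.04481 × $1,500,000 = $67,215.

$67,200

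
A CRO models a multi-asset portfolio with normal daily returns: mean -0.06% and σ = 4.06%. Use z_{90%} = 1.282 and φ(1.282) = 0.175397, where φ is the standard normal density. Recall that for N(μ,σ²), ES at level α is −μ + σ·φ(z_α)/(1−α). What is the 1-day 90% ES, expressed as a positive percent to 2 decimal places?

Tail multiplier: φ(z)/(1−α) = 0.175397 / 0.1 = 1.754.
ES = −(-0.06%) + 4.06% × 1.754 = 7.181%.

7.18%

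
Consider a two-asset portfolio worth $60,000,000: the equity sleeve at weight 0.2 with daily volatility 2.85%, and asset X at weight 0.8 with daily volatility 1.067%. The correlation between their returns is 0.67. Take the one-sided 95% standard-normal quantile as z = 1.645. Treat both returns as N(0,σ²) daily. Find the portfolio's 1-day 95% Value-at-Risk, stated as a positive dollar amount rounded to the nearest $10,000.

σ_p² = 0.2²·2.85² + 0.8²·1.067² + 2·0.67·0.2·0.8·2.85·1.067 = 1.7055 (%²).
σ_p = √1.7055 = 1.306%.
VaR = 1.645 × 1.306% = 2.148%; on $60,000,000 that is $1,288,800.

$1,290,000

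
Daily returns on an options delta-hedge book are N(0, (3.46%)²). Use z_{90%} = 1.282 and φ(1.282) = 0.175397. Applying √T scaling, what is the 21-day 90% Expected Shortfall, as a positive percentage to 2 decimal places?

27.81%

σ_{21d} = 3.46% × √21 = 15.856%.
ES multiplier = φ(z)/(1−α) = 0.175397/0.1 = 1.754.
ES = 15.856% × 1.754 = 27.811%.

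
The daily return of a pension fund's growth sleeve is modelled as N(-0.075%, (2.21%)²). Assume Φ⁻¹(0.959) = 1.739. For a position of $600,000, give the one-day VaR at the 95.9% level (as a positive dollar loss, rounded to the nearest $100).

VaR = −μ + z·σ = −(-0.075%) + 1.739 × 2.21% = 3.918%.
On $600,000: 0.03918 × $600,000 = $23,508.

$23,500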